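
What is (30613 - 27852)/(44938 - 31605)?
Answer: 2761/13333 ≈ 0.20708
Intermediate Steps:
(30613 - 27852)/(44938 - 31605) = 2761/13333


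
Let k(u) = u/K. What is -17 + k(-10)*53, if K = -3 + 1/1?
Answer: 248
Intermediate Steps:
K = -2 (K = -3 + 1 = -2)
k(u) = -u/2 (k(u) = u/(-2) = u*(-1/2) = -u/2)
-17 + k(-10)*53 = -17 - 1/2*(-10)*53 = -17 + 5*53 = -17 + 265 = 248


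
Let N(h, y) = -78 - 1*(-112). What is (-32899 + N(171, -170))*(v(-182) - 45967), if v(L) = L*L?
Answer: 422085195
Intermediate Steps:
v(L) = L²
N(h, y) = 34 (N(h, y) = -78 + 112 = 34)
(-32899 + N(171, -170))*(v(-182) - 45967) = (-32899 + 34)*((-182)² - 45967) = -32865*(33124 - 45967) = -32865*(-12843) = 422085195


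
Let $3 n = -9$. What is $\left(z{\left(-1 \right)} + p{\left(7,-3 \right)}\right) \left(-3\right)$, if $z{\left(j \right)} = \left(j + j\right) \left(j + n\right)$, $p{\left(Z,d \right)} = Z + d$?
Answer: $-36$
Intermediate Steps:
$n = -3$ ($n = \frac{1}{3} \left(-9\right) = -3$)
$z{\left(j \right)} = 2 j \left(-3 + j\right)$ ($z{\left(j \right)} = \left(j + j\right) \left(j - 3\right) = 2 j \left(-3 + j\right)$)
$\left(z{\left(-1 \right)} + p{\left(7,-3 \right)}\right) \left(-3\right) = \left(2 \left(-1\right) \left(-3 - 1\right) + \left(7 - 3\right)\right) \left(-3\right) = \left(2 \left(-1\right) \left(-4\right) + 4\right) \left(-3\right) = \left(8 + 4\right) \left(-3\right) = 12 \left(-3\right) = -36$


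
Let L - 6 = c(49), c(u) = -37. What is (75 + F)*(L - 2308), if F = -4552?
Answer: 10471703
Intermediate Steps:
L = -31 (L = 6 - 37 = -31)
(75 + F)*(L - 2308) = (75 - 4552)*(-31 - 2308) = -4477*(-2339) = 10471703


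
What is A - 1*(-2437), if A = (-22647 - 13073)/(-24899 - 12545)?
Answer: 22821687/9361 ≈ 2438.0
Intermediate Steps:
A = 8930/9361 (A = -35720/(-37444) = -35720*(-1/37444) = 8930/9361 ≈ 0.95396)
A - 1*(-2437) = 8930/9361 - 1*(-2437) = 8930/9361 + 2437 = 22821687/9361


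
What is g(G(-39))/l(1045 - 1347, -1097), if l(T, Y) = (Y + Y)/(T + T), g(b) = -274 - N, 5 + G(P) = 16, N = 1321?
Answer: -481690/1097 ≈ -439.10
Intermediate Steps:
G(P) = 11 (G(P) = -5 + 16 = 11)
g(b) = -1595 (g(b) = -274 - 1*1321 = -274 - 1321 = -1595)
l(T, Y) = Y/T (l(T, Y) = (2*Y)/((2*T)) = (2*Y)*(1/(2*T)) = Y/T)
g(G(-39))/l(1045 - 1347, -1097) = -1595/((-1097/(1045 - 1347))) = -1595/((-1097/(-302))) = -1595/((-1097*(-1/302))) = -1595/1097/302 = -1595*302/1097 = -481690/1097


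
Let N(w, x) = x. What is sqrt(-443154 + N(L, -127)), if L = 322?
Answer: I*sqrt(443281) ≈ 665.79*I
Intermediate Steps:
sqrt(-443154 + N(L, -127)) = sqrt(-443154 - 127) = sqrt(-443281) = I*sqrt(443281)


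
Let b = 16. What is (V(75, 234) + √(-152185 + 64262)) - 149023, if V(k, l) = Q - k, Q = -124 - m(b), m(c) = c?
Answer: -149238 + I*√87923 ≈ -1.4924e+5 + 296.52*I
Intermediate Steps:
Q = -140 (Q = -124 - 1*16 = -124 - 16 = -140)
V(k, l) = -140 - k
(V(75, 234) + √(-152185 + 64262)) - 149023 = ((-140 - 1*75) + √(-152185 + 64262)) - 149023 = ((-140 - 75) + √(-87923)) - 149023 = (-215 + I*√87923) - 149023 = -149238 + I*√87923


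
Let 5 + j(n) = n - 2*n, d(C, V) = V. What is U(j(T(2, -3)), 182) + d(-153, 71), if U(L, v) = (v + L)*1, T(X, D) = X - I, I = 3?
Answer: 249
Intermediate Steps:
T(X, D) = -3 + X (T(X, D) = X - 1*3 = X - 3 = -3 + X)
j(n) = -5 - n (j(n) = -5 + (n - 2*n) = -5 - n)
U(L, v) = L + v (U(L, v) = (L + v)*1 = L + v)
U(j(T(2, -3)), 182) + d(-153, 71) = ((-5 - (-3 + 2)) + 182) + 71 = ((-5 - 1*(-1)) + 182) + 71 = ((-5 + 1) + 182) + 71 = (-4 + 182) + 71 = 178 + 71 = 249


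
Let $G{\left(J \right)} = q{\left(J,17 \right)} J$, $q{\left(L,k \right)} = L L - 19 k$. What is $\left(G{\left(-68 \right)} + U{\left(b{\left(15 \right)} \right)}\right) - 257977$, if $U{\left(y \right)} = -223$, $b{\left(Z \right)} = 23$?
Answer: $-550668$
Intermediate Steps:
$q{\left(L,k \right)} = L^{2} - 19 k$
$G{\left(J \right)} = J \left(-323 + J^{2}\right)$ ($G{\left(J \right)} = \left(J^{2} - 323\right) J = \left(-323 + J^{2}\right) J = J \left(-323 + J^{2}\right)$)
$\left(G{\left(-68 \right)} + U{\left(b{\left(15 \right)} \right)}\right) - 257977 = \left(- 68 \left(-323 + \left(-68\right)^{2}\right) - 223\right) - 257977 = \left(- 68 \left(-323 + 4624\right) - 223\right) - 257977 = \left(\left(-68\right) 4301 - 223\right) - 257977 = \left(-292468 - 223\right) - 257977 = -292691 - 257977 = -550668$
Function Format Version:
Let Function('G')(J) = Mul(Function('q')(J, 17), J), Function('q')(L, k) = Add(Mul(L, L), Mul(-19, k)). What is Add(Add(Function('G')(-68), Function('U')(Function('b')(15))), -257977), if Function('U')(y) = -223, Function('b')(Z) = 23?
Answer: -550668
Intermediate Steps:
Function('q')(L, k) = Add(Pow(L, 2), Mul(-19, k))
Function('G')(J) = Mul(J, Add(-323, Pow(J, 2))) (Function('G')(J) = Mul(Add(Pow(J, 2), Mul(-19, 17)), J) = Mul(Add(Pow(J, 2), -323), J) = Mul(Add(-323, Pow(J, 2)), J) = Mul(J, Add(-323, Pow(J, 2))))
Add(Add(Function('G')(-68), Function('U')(Function('b')(15))), -257977) = Add(Add(Mul(-68, Add(-323, Pow(-68, 2))), -223), -257977) = Add(Add(Mul(-68, Add(-323, 4624)), -223), -257977) = Add(Add(Mul(-68, 4301), -223), -257977) = Add(Add(-292468, -223), -257977) = Add(-292691, -257977) = -550668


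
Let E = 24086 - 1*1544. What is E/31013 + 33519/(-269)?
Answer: -1033460949/8342497 ≈ -123.88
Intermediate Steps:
E = 22542 (E = 24086 - 1544 = 22542)
E/31013 + 33519/(-269) = 22542/31013 + 33519/(-269) = 22542*(1/31013) + 33519*(-1/269) = 22542/31013 - 33519/269 = -1033460949/8342497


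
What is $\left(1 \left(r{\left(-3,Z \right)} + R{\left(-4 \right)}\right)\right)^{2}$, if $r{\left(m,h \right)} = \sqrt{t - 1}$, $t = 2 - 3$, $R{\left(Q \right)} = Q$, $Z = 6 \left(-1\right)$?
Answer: $\left(4 - i \sqrt{2}\right)^{2} \approx 14.0 - 11.314 i$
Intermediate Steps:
$Z = -6$
$t = -1$
$r{\left(m,h \right)} = i \sqrt{2}$ ($r{\left(m,h \right)} = \sqrt{-1 - 1} = \sqrt{-2} = i \sqrt{2}$)
$\left(1 \left(r{\left(-3,Z \right)} + R{\left(-4 \right)}\right)\right)^{2} = \left(1 \left(i \sqrt{2} - 4\right)\right)^{2} = \left(1 \left(-4 + i \sqrt{2}\right)\right)^{2} = \left(-4 + i \sqrt{2}\right)^{2}$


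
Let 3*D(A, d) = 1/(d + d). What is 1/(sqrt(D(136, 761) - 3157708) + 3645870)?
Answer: 16647042420/60692966965900127 - I*sqrt(65833020523482)/60692966965900127 ≈ 2.7428e-7 - 1.3369e-10*I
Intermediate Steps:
D(A, d) = 1/(6*d) (D(A, d) = 1/(3*(d + d)) = 1/(3*((2*d))) = (1/(2*d))/3 = 1/(6*d))
1/(sqrt(D(136, 761) - 3157708) + 3645870) = 1/(sqrt((1/6)/761 - 3157708) + 3645870) = 1/(sqrt((1/6)*(1/761) - 3157708) + 3645870) = 1/(sqrt(1/4566 - 3157708) + 3645870) = 1/(sqrt(-14418094727/4566) + 3645870) = 1/(I*sqrt(65833020523482)/4566 + 3645870) = 1/(3645870 + I*sqrt(65833020523482)/4566)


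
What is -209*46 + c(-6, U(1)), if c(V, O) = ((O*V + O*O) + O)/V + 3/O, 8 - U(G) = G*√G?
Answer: -201934/21 ≈ -9615.9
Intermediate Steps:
U(G) = 8 - G^(3/2) (U(G) = 8 - G*√G = 8 - G^(3/2))
c(V, O) = 3/O + (O + O² + O*V)/V (c(V, O) = ((O*V + O²) + O)/V + 3/O = ((O² + O*V) + O)/V + 3/O = (O + O² + O*V)/V + 3/O = 3/O + (O + O² + O*V)/V)
-209*46 + c(-6, U(1)) = -209*46 + ((8 - 1^(3/2)) + 3/(8 - 1^(3/2)) + (8 - 1^(3/2))/(-6) + (8 - 1^(3/2))²/(-6)) = -9614 + ((8 - 1*1) + 3/(8 - 1*1) + (8 - 1*1)*(-⅙) + (8 - 1*1)²*(-⅙)) = -9614 + ((8 - 1) + 3/(8 - 1) + (8 - 1)*(-⅙) + (8 - 1)²*(-⅙)) = -9614 + (7 + 3/7 + 7*(-⅙) + 7²*(-⅙)) = -9614 + (7 + 3*(⅐) - 7/6 + 49*(-⅙)) = -9614 + (7 + 3/7 - 7/6 - 49/6) = -9614 - 40/21 = -201934/21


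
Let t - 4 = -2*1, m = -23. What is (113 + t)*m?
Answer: -2645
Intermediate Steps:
t = 2 (t = 4 - 2*1 = 4 - 2 = 2)
(113 + t)*m = (113 + 2)*(-23) = 115*(-23) = -2645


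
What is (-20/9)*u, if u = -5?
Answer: 100/9 ≈ 11.111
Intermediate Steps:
(-20/9)*u = -20/9*(-5) = 100/9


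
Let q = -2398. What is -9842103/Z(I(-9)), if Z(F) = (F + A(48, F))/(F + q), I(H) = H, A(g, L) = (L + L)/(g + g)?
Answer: -126346356912/49 ≈ -2.5785e+9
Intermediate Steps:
A(g, L) = L/g (A(g, L) = (2*L)/((2*g)) = (2*L)*(1/(2*g)) = L/g)
Z(F) = 49*F/(48*(-2398 + F)) (Z(F) = (F + F/48)/(F - 2398) = (F + F*(1/48))/(-2398 + F) = (F + F/48)/(-2398 + F) = (49*F/48)/(-2398 + F) = 49*F/(48*(-2398 + F)))
-9842103/Z(I(-9)) = -9842103/((49/48)*(-9)/(-2398 - 9)) = -9842103/((49/48)*(-9)/(-2407)) = -9842103/((49/48)*(-9)*(-1/2407)) = -9842103/147/38512 = -9842103*38512/147 = -126346356912/49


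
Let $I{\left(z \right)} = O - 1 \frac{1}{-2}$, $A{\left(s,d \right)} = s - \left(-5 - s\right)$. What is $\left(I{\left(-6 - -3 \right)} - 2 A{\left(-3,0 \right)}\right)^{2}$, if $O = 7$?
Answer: $\frac{361}{4} \approx 90.25$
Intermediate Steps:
$A{\left(s,d \right)} = 5 + 2 s$ ($A{\left(s,d \right)} = s + \left(5 + s\right) = 5 + 2 s$)
$I{\left(z \right)} = \frac{15}{2}$ ($I{\left(z \right)} = 7 - 1 \frac{1}{-2} = 7 - 1 \left(- \frac{1}{2}\right) = 7 - - \frac{1}{2} = 7 + \frac{1}{2} = \frac{15}{2}$)
$\left(I{\left(-6 - -3 \right)} - 2 A{\left(-3,0 \right)}\right)^{2} = \left(\frac{15}{2} - 2 \left(5 + 2 \left(-3\right)\right)\right)^{2} = \left(\frac{15}{2} + \left(- 2 \left(5 - 6\right) + 0\right)\right)^{2} = \left(\frac{15}{2} + \left(\left(-2\right) \left(-1\right) + 0\right)\right)^{2} = \left(\frac{15}{2} + \left(2 + 0\right)\right)^{2} = \left(\frac{15}{2} + 2\right)^{2} = \left(\frac{19}{2}\right)^{2} = \frac{361}{4}$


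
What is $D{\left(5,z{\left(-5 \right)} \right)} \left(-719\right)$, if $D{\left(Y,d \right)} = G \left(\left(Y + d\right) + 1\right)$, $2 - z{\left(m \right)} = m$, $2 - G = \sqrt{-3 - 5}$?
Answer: $-18694 + 18694 i \sqrt{2} \approx -18694.0 + 26437.0 i$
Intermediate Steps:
$G = 2 - 2 i \sqrt{2}$ ($G = 2 - \sqrt{-3 - 5} = 2 - \sqrt{-8} = 2 - 2 i \sqrt{2} \approx 2.0 - 2.8284 i$)
$z{\left(m \right)} = 2 - m$
$D{\left(Y,d \right)} = \left(2 - 2 i \sqrt{2}\right) \left(1 + Y + d\right)$ ($D{\left(Y,d \right)} = \left(2 - 2 i \sqrt{2}\right) \left(\left(Y + d\right) + 1\right) = \left(2 - 2 i \sqrt{2}\right) \left(1 + Y + d\right)$)
$D{\left(5,z{\left(-5 \right)} \right)} \left(-719\right) = 2 \left(1 - i \sqrt{2}\right) \left(1 + 5 + \left(2 - -5\right)\right) \left(-719\right) = 2 \left(1 - i \sqrt{2}\right) \left(1 + 5 + \left(2 + 5\right)\right) \left(-719\right) = 2 \left(1 - i \sqrt{2}\right) \left(1 + 5 + 7\right) \left(-719\right) = 2 \left(1 - i \sqrt{2}\right) 13 \left(-719\right) = \left(26 - 26 i \sqrt{2}\right) \left(-719\right) = -18694 + 18694 i \sqrt{2}$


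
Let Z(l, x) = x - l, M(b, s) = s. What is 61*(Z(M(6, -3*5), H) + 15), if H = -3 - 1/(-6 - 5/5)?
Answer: 11590/7 ≈ 1655.7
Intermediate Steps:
H = -20/7 (H = -3 - 1/(-6 - 5*⅕) = -3 - 1/(-6 - 1) = -3 - 1/(-7) = -3 - 1*(-⅐) = -3 + ⅐ = -20/7 ≈ -2.8571)
61*(Z(M(6, -3*5), H) + 15) = 61*((-20/7 - (-3)*5) + 15) = 61*((-20/7 - 1*(-15)) + 15) = 61*((-20/7 + 15) + 15) = 61*(85/7 + 15) = 61*(190/7) = 11590/7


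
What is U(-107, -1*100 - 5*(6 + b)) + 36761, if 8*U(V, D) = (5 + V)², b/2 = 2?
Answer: 76123/2 ≈ 38062.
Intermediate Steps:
b = 4 (b = 2*2 = 4)
U(V, D) = (5 + V)²/8
U(-107, -1*100 - 5*(6 + b)) + 36761 = (5 - 107)²/8 + 36761 = (⅛)*(-102)² + 36761 = (⅛)*10404 + 36761 = 2601/2 + 36761 = 76123/2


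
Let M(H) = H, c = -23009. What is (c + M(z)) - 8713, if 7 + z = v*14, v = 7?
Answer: -31631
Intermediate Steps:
z = 91 (z = -7 + 7*14 = -7 + 98 = 91)
(c + M(z)) - 8713 = (-23009 + 91) - 8713 = -22918 - 8713 = -31631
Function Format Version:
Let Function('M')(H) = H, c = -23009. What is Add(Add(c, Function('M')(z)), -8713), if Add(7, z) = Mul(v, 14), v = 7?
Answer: -31631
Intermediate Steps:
z = 91 (z = Add(-7, Mul(7, 14)) = Add(-7, 98) = 91)
Add(Add(c, Function('M')(z)), -8713) = Add(Add(-23009, 91), -8713) = Add(-22918, -8713) = -31631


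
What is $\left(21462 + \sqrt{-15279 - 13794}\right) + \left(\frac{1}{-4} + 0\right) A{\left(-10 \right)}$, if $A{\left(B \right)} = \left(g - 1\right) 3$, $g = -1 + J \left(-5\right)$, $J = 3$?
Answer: $\frac{85899}{4} + i \sqrt{29073} \approx 21475.0 + 170.51 i$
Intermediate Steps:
$g = -16$ ($g = -1 + 3 \left(-5\right) = -1 - 15 = -16$)
$A{\left(B \right)} = -51$ ($A{\left(B \right)} = \left(-16 - 1\right) 3 = \left(-17\right) 3 = -51$)
$\left(21462 + \sqrt{-15279 - 13794}\right) + \left(\frac{1}{-4} + 0\right) A{\left(-10 \right)} = \left(21462 + \sqrt{-15279 - 13794}\right) + \left(\frac{1}{-4} + 0\right) \left(-51\right) = \left(21462 + \sqrt{-29073}\right) + \left(- \frac{1}{4} + 0\right) \left(-51\right) = \left(21462 + i \sqrt{29073}\right) - - \frac{51}{4} = \left(21462 + i \sqrt{29073}\right) + \frac{51}{4} = \frac{85899}{4} + i \sqrt{29073}$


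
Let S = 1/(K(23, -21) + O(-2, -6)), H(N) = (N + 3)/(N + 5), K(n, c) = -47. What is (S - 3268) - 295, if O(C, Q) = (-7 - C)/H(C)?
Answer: -220907/62 ≈ -3563.0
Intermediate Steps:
H(N) = (3 + N)/(5 + N)
O(C, Q) = (-7 - C)*(5 + C)/(3 + C) (O(C, Q) = (-7 - C)/(((3 + C)/(5 + C))) = (-7 - C)*((5 + C)/(3 + C)) = (-7 - C)*(5 + C)/(3 + C))
S = -1/62 (S = 1/(-47 - (5 - 2)*(7 - 2)/(3 - 2)) = 1/(-47 - 1*3*5/1) = 1/(-47 - 1*1*3*5) = 1/(-47 - 15) = 1/(-62) = -1/62 ≈ -0.016129)
(S - 3268) - 295 = (-1/62 - 3268) - 295 = -202617/62 - 295 = -220907/62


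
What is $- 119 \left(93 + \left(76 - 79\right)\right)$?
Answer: $-10710$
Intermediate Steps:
$- 119 \left(93 + \left(76 - 79\right)\right) = - 119 \left(93 - 3\right) = \left(-119\right) 90 = -10710$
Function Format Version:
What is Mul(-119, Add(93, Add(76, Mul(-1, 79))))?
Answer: -10710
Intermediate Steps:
Mul(-119, Add(93, Add(76, Mul(-1, 79)))) = Mul(-119, Add(93, Add(76, -79))) = Mul(-119, Add(93, -3)) = Mul(-119, 90) = -10710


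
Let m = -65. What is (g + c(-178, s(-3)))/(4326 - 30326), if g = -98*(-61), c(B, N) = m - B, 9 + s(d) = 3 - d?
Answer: -6091/26000 ≈ -0.23427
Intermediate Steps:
s(d) = -6 - d (s(d) = -9 + (3 - d) = -6 - d)
c(B, N) = -65 - B
g = 5978
(g + c(-178, s(-3)))/(4326 - 30326) = (5978 + (-65 - 1*(-178)))/(4326 - 30326) = (5978 + (-65 + 178))/(-26000) = (5978 + 113)*(-1/26000) = 6091*(-1/26000) = -6091/26000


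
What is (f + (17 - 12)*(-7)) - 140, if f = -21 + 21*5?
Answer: -91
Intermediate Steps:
f = 84 (f = -21 + 105 = 84)
(f + (17 - 12)*(-7)) - 140 = (84 + (17 - 12)*(-7)) - 140 = (84 + 5*(-7)) - 140 = (84 - 35) - 140 = 49 - 140 = -91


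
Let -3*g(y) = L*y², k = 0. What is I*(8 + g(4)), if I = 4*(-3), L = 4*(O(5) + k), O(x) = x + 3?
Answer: 1952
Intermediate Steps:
O(x) = 3 + x
L = 32 (L = 4*((3 + 5) + 0) = 4*(8 + 0) = 4*8 = 32)
g(y) = -32*y²/3
I = -12
I*(8 + g(4)) = -12*(8 - 32/3*4²) = -12*(8 - 32/3*16) = -12*(8 - 512/3) = -12*(-488/3) = 1952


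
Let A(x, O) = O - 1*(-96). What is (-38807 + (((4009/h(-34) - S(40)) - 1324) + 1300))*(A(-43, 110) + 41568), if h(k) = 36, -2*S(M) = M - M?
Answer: -29114535509/18 ≈ -1.6175e+9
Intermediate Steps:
S(M) = 0 (S(M) = -(M - M)/2 = -½*0 = 0)
A(x, O) = 96 + O (A(x, O) = O + 96 = 96 + O)
(-38807 + (((4009/h(-34) - S(40)) - 1324) + 1300))*(A(-43, 110) + 41568) = (-38807 + (((4009/36 - 1*0) - 1324) + 1300))*((96 + 110) + 41568) = (-38807 + (((4009*(1/36) + 0) - 1324) + 1300))*(206 + 41568) = (-38807 + (((4009/36 + 0) - 1324) + 1300))*41774 = (-38807 + ((4009/36 - 1324) + 1300))*41774 = (-38807 + (-43655/36 + 1300))*41774 = (-38807 + 3145/36)*41774 = -1393907/36*41774 = -29114535509/18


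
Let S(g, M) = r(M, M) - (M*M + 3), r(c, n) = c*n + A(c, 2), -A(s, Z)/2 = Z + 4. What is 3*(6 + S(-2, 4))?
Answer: -27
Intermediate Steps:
A(s, Z) = -8 - 2*Z (A(s, Z) = -2*(Z + 4) = -2*(4 + Z) = -8 - 2*Z)
r(c, n) = -12 + c*n (r(c, n) = c*n + (-8 - 2*2) = c*n + (-8 - 4) = c*n - 12 = -12 + c*n)
S(g, M) = -15 (S(g, M) = (-12 + M*M) - (M*M + 3) = (-12 + M²) - (M² + 3) = (-12 + M²) - (3 + M²) = (-12 + M²) + (-3 - M²) = -15)
3*(6 + S(-2, 4)) = 3*(6 - 15) = 3*(-9) = -27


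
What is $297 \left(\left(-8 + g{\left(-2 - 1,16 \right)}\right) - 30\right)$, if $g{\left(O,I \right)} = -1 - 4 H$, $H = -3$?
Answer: $-8019$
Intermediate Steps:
$g{\left(O,I \right)} = 11$ ($g{\left(O,I \right)} = -1 - -12 = -1 + 12 = 11$)
$297 \left(\left(-8 + g{\left(-2 - 1,16 \right)}\right) - 30\right) = 297 \left(\left(-8 + 11\right) - 30\right) = 297 \left(3 - 30\right) = 297 \left(-27\right) = -8019$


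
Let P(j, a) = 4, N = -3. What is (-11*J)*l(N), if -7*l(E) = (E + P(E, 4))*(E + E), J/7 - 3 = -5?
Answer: 132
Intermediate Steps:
J = -14 (J = 21 + 7*(-5) = 21 - 35 = -14)
l(E) = -2*E*(4 + E)/7 (l(E) = -(E + 4)*(E + E)/7 = -(4 + E)*2*E/7 = -2*E*(4 + E)/7)
(-11*J)*l(N) = (-11*(-14))*(-2/7*(-3)*(4 - 3)) = 154*(-2/7*(-3)*1) = 154*(6/7) = 132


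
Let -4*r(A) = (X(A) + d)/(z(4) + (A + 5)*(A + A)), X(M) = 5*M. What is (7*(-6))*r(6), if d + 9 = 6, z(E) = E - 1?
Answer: 21/10 ≈ 2.1000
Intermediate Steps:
z(E) = -1 + E
d = -3 (d = -9 + 6 = -3)
r(A) = -(-3 + 5*A)/(4*(3 + 2*A*(5 + A))) (r(A) = -(5*A - 3)/(4*((-1 + 4) + (A + 5)*(A + A))) = -(-3 + 5*A)/(4*(3 + (5 + A)*(2*A))) = -(-3 + 5*A)/(4*(3 + 2*A*(5 + A))))
(7*(-6))*r(6) = (7*(-6))*((3 - 5*6)/(4*(3 + 2*6² + 10*6))) = -21*(3 - 30)/(2*(3 + 2*36 + 60)) = -21*(-27)/(2*(3 + 72 + 60)) = -21*(-27)/(2*135) = -42*(-1/20) = 21/10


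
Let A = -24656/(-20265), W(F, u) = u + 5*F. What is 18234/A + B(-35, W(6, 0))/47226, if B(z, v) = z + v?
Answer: 4362643515245/291101064 ≈ 14987.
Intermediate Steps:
B(z, v) = v + z
A = 24656/20265 (A = -24656*(-1/20265) = 24656/20265 ≈ 1.2167)
18234/A + B(-35, W(6, 0))/47226 = 18234/(24656/20265) + ((0 + 5*6) - 35)/47226 = 18234*(20265/24656) + ((0 + 30) - 35)*(1/47226) = 184756005/12328 + (30 - 35)*(1/47226) = 184756005/12328 - 5*1/47226 = 184756005/12328 - 5/47226 = 4362643515245/291101064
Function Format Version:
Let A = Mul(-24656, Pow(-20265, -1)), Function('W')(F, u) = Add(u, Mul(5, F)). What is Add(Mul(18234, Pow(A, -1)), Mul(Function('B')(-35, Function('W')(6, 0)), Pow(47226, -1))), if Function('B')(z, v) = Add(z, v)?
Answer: Rational(4362643515245, 291101064) ≈ 14987.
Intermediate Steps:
Function('B')(z, v) = Add(v, z)
A = Rational(24656, 20265) (A = Mul(-24656, Rational(-1, 20265)) = Rational(24656, 20265) ≈ 1.2167)
Add(Mul(18234, Pow(A, -1)), Mul(Function('B')(-35, Function('W')(6, 0)), Pow(47226, -1))) = Add(Mul(18234, Pow(Rational(24656, 20265), -1)), Mul(Add(Add(0, Mul(5, 6)), -35), Pow(47226, -1))) = Add(Mul(18234, Rational(20265, 24656)), Mul(Add(Add(0, 30), -35), Rational(1, 47226))) = Add(Rational(184756005, 12328), Mul(Add(30, -35), Rational(1, 47226))) = Add(Rational(184756005, 12328), Mul(-5, Rational(1, 47226))) = Add(Rational(184756005, 12328), Rational(-5, 47226)) = Rational(4362643515245, 291101064)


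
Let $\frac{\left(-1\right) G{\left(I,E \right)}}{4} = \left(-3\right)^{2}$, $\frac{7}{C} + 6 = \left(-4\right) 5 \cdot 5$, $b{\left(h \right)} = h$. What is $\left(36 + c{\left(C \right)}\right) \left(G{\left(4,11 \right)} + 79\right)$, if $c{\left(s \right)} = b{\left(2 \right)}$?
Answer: $1634$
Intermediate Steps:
$C = - \frac{7}{106}$ ($C = \frac{7}{-6 + \left(-4\right) 5 \cdot 5} = \frac{7}{-6 - 100} = \frac{7}{-106} = 7 \left(- \frac{1}{106}\right) = - \frac{7}{106} \approx -0.066038$)
$G{\left(I,E \right)} = -36$ ($G{\left(I,E \right)} = - 4 \left(-3\right)^{2} = \left(-4\right) 9 = -36$)
$c{\left(s \right)} = 2$
$\left(36 + c{\left(C \right)}\right) \left(G{\left(4,11 \right)} + 79\right) = \left(36 + 2\right) \left(-36 + 79\right) = 38 \cdot 43 = 1634$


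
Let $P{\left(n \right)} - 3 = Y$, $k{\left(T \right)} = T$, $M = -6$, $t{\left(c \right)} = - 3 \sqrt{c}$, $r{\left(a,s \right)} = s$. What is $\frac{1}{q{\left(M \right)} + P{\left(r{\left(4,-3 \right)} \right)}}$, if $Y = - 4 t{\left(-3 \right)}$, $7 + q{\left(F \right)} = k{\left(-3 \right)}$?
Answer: $- \frac{7}{481} - \frac{12 i \sqrt{3}}{481} \approx -0.014553 - 0.043211 i$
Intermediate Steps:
$q{\left(F \right)} = -10$ ($q{\left(F \right)} = -7 - 3 = -10$)
$Y = 12 i \sqrt{3}$ ($Y = - 4 \left(- 3 \sqrt{-3}\right) = - 4 \left(- 3 i \sqrt{3}\right) = 12 i \sqrt{3} \approx 20.785 i$)
$P{\left(n \right)} = 3 + 12 i \sqrt{3}$
$\frac{1}{q{\left(M \right)} + P{\left(r{\left(4,-3 \right)} \right)}} = \frac{1}{-10 + \left(3 + 12 i \sqrt{3}\right)} = \frac{1}{-7 + 12 i \sqrt{3}}$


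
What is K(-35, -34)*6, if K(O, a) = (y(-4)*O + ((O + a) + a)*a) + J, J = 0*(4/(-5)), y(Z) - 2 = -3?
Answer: 21222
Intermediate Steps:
y(Z) = -1 (y(Z) = 2 - 3 = -1)
J = 0 (J = 0*(4*(-⅕)) = 0*(-⅘) = 0)
K(O, a) = -O + a*(O + 2*a) (K(O, a) = (-O + ((O + a) + a)*a) + 0 = (-O + (O + 2*a)*a) + 0 = (-O + a*(O + 2*a)) + 0 = -O + a*(O + 2*a))
K(-35, -34)*6 = (-1*(-35) + 2*(-34)² - 35*(-34))*6 = (35 + 2*1156 + 1190)*6 = (35 + 2312 + 1190)*6 = 3537*6 = 21222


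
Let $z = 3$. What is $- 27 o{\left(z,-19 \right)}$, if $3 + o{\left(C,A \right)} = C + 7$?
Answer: $-189$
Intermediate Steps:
$o{\left(C,A \right)} = 4 + C$ ($o{\left(C,A \right)} = -3 + \left(C + 7\right) = -3 + \left(7 + C\right) = 4 + C$)
$- 27 o{\left(z,-19 \right)} = - 27 \left(4 + 3\right) = \left(-27\right) 7 = -189$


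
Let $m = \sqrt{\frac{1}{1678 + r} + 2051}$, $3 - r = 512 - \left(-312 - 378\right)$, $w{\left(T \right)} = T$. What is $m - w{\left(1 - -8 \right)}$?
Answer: $-9 + \frac{\sqrt{470583970}}{479} \approx 36.288$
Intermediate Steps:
$r = -1199$ ($r = 3 - \left(512 - \left(-312 - 378\right)\right) = 3 - \left(512 - -690\right) = 3 - \left(512 + 690\right) = 3 - 1202 = -1199$)
$m = \frac{\sqrt{470583970}}{479}$ ($m = \sqrt{\frac{1}{1678 - 1199} + 2051} = \sqrt{\frac{1}{479} + 2051} = \sqrt{\frac{982430}{479}} = \frac{\sqrt{470583970}}{479} \approx 45.288$)
$m - w{\left(1 - -8 \right)} = \frac{\sqrt{470583970}}{479} - \left(1 - -8\right) = \frac{\sqrt{470583970}}{479} - \left(1 + 8\right) = \frac{\sqrt{470583970}}{479} - 9 = -9 + \frac{\sqrt{470583970}}{479}$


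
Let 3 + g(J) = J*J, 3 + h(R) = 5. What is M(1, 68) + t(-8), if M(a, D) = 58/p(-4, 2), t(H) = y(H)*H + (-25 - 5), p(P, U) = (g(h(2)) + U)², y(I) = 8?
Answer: -788/9 ≈ -87.556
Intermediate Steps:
h(R) = 2 (h(R) = -3 + 5 = 2)
g(J) = -3 + J² (g(J) = -3 + J*J = -3 + J²)
p(P, U) = (1 + U)² (p(P, U) = ((-3 + 2²) + U)² = ((-3 + 4) + U)² = (1 + U)²)
t(H) = -30 + 8*H (t(H) = 8*H + (-25 - 5) = 8*H - 30 = -30 + 8*H)
M(a, D) = 58/9 (M(a, D) = 58/((1 + 2)²) = 58/(3²) = 58/9)
M(1, 68) + t(-8) = 58/9 + (-30 + 8*(-8)) = 58/9 + (-30 - 64) = 58/9 - 94 = -788/9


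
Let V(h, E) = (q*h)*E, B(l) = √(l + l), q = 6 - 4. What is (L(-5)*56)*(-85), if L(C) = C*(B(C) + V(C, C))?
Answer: 1190000 + 23800*I*√10 ≈ 1.19e+6 + 75262.0*I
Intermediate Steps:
q = 2
B(l) = √2*√l (B(l) = √(2*l) = √2*√l)
V(h, E) = 2*E*h (V(h, E) = (2*h)*E = 2*E*h)
L(C) = C*(2*C² + √2*√C) (L(C) = C*(√2*√C + 2*C*C) = C*(√2*√C + 2*C²) = C*(2*C² + √2*√C))
(L(-5)*56)*(-85) = ((2*(-5)³ + √2*(-5)^(3/2))*56)*(-85) = ((2*(-125) + √2*(-5*I*√5))*56)*(-85) = ((-250 - 5*I*√10)*56)*(-85) = (-14000 - 280*I*√10)*(-85) = 1190000 + 23800*I*√10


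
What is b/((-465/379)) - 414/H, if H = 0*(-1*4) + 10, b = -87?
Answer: 4574/155 ≈ 29.510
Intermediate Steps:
H = 10 (H = 0*(-4) + 10 = 0 + 10 = 10)
b/((-465/379)) - 414/H = -87/((-465/379)) - 414/10 = -87/((-465*1/379)) - 414*⅒ = -87/(-465/379) - 207/5 = -87*(-379/465) - 207/5 = 10991/155 - 207/5 = 4574/155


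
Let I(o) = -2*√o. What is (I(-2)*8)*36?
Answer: -576*I*√2 ≈ -814.59*I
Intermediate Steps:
(I(-2)*8)*36 = (-2*I*√2*8)*36 = -16*I*√2*36 = -576*I*√2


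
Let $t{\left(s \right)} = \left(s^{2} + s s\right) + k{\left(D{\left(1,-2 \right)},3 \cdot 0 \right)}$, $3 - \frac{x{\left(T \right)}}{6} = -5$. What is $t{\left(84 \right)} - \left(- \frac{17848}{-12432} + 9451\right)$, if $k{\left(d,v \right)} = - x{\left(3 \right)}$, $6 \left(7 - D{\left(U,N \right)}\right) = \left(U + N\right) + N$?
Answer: $\frac{7166371}{1554} \approx 4611.6$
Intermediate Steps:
$D{\left(U,N \right)} = 7 - \frac{N}{3} - \frac{U}{6}$ ($D{\left(U,N \right)} = 7 - \frac{\left(U + N\right) + N}{6} = 7 - \frac{\left(N + U\right) + N}{6} = 7 - \frac{U + 2 N}{6} = 7 - \left(\frac{N}{3} + \frac{U}{6}\right) = 7 - \frac{N}{3} - \frac{U}{6}$)
$x{\left(T \right)} = 48$ ($x{\left(T \right)} = 18 - -30 = 18 + 30 = 48$)
$k{\left(d,v \right)} = -48$ ($k{\left(d,v \right)} = \left(-1\right) 48 = -48$)
$t{\left(s \right)} = -48 + 2 s^{2}$ ($t{\left(s \right)} = \left(s^{2} + s s\right) - 48 = \left(s^{2} + s^{2}\right) - 48 = 2 s^{2} - 48 = -48 + 2 s^{2}$)
$t{\left(84 \right)} - \left(- \frac{17848}{-12432} + 9451\right) = \left(-48 + 2 \cdot 84^{2}\right) - \left(- \frac{17848}{-12432} + 9451\right) = \left(-48 + 2 \cdot 7056\right) - \left(\left(-17848\right) \left(- \frac{1}{12432}\right) + 9451\right) = \left(-48 + 14112\right) - \left(\frac{2231}{1554} + 9451\right) = 14064 - \frac{14689085}{1554} = \frac{7166371}{1554}$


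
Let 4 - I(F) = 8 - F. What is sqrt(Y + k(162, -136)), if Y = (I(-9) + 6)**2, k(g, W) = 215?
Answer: 2*sqrt(66) ≈ 16.248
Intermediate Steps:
I(F) = -4 + F (I(F) = 4 - (8 - F) = 4 + (-8 + F) = -4 + F)
Y = 49 (Y = ((-4 - 9) + 6)**2 = (-13 + 6)**2 = (-7)**2 = 49)
sqrt(Y + k(162, -136)) = sqrt(49 + 215) = sqrt(264) = 2*sqrt(66)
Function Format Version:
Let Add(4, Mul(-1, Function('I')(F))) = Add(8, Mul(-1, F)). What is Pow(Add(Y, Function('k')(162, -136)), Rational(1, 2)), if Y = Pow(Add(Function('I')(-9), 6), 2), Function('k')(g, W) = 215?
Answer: Mul(2, Pow(66, Rational(1, 2))) ≈ 16.248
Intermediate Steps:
Function('I')(F) = Add(-4, F) (Function('I')(F) = Add(4, Mul(-1, Add(8, Mul(-1, F)))) = Add(4, Add(-8, F)) = Add(-4, F))
Y = 49 (Y = Pow(Add(Add(-4, -9), 6), 2) = Pow(Add(-13, 6), 2) = Pow(-7, 2) = 49)
Pow(Add(Y, Function('k')(162, -136)), Rational(1, 2)) = Pow(Add(49, 215), Rational(1, 2)) = Pow(264, Rational(1, 2)) = Mul(2, Pow(66, Rational(1, 2)))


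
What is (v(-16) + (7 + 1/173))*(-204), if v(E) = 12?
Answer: -670752/173 ≈ -3877.2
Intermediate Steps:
(v(-16) + (7 + 1/173))*(-204) = (12 + (7 + 1/173))*(-204) = (12 + 1212/173)*(-204) = (3288/173)*(-204) = -670752/173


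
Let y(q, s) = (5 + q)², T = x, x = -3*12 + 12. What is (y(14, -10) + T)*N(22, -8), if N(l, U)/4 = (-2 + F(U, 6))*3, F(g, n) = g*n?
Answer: -202200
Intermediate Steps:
x = -24 (x = -36 + 12 = -24)
T = -24
N(l, U) = -24 + 72*U (N(l, U) = 4*((-2 + U*6)*3) = 4*((-2 + 6*U)*3) = 4*(-6 + 18*U) = -24 + 72*U)
(y(14, -10) + T)*N(22, -8) = ((5 + 14)² - 24)*(-24 + 72*(-8)) = (19² - 24)*(-24 - 576) = (361 - 24)*(-600) = 337*(-600) = -202200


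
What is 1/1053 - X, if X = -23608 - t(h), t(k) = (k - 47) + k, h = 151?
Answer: 25127740/1053 ≈ 23863.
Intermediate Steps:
t(k) = -47 + 2*k (t(k) = (-47 + k) + k = -47 + 2*k)
X = -23863 (X = -23608 - (-47 + 2*151) = -23608 - (-47 + 302) = -23608 - 1*255 = -23608 - 255 = -23863)
1/1053 - X = 1/1053 - 1*(-23863) = 1/1053 + 23863 = 25127740/1053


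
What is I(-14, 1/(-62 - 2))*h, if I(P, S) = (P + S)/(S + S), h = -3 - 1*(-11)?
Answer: 3588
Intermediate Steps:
h = 8 (h = -3 + 11 = 8)
I(P, S) = (P + S)/(2*S) (I(P, S) = (P + S)/((2*S)) = (P + S)*(1/(2*S)) = (P + S)/(2*S))
I(-14, 1/(-62 - 2))*h = ((-14 + 1/(-62 - 2))/(2*(1/(-62 - 2))))*8 = ((-14 + 1/(-64))/(2*(1/(-64))))*8 = ((-14 - 1/64)/(2*(-1/64)))*8 = ((½)*(-64)*(-897/64))*8 = (897/2)*8 = 3588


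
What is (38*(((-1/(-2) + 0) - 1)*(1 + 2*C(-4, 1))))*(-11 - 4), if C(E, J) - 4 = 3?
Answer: 4275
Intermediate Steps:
C(E, J) = 7 (C(E, J) = 4 + 3 = 7)
(38*(((-1/(-2) + 0) - 1)*(1 + 2*C(-4, 1))))*(-11 - 4) = (38*(((-1/(-2) + 0) - 1)*(1 + 2*7)))*(-11 - 4) = (38*(((-1*(-½) + 0) - 1)*(1 + 14)))*(-15) = (38*(((½ + 0) - 1)*15))*(-15) = (38*((½ - 1)*15))*(-15) = (38*(-½*15))*(-15) = (38*(-15/2))*(-15) = -285*(-15) = 4275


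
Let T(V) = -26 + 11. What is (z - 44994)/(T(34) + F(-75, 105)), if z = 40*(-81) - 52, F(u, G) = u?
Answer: 24143/45 ≈ 536.51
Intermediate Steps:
T(V) = -15
z = -3292 (z = -3240 - 52 = -3292)
(z - 44994)/(T(34) + F(-75, 105)) = (-3292 - 44994)/(-15 - 75) = -48286/(-90) = -48286*(-1/90) = 24143/45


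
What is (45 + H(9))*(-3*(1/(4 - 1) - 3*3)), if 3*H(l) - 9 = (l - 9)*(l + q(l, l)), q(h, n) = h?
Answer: 1248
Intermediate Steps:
H(l) = 3 + 2*l*(-9 + l)/3 (H(l) = 3 + ((l - 9)*(l + l))/3 = 3 + ((-9 + l)*(2*l))/3 = 3 + (2*l*(-9 + l))/3 = 3 + 2*l*(-9 + l)/3)
(45 + H(9))*(-3*(1/(4 - 1) - 3*3)) = (45 + (3 - 6*9 + (⅔)*9²))*(-3*(1/(4 - 1) - 3*3)) = (45 + (3 - 54 + (⅔)*81))*(-3*(1/3 - 9)) = (45 + (3 - 54 + 54))*(-3*(⅓ - 9)) = (45 + 3)*(-3*(-26/3)) = 48*26 = 1248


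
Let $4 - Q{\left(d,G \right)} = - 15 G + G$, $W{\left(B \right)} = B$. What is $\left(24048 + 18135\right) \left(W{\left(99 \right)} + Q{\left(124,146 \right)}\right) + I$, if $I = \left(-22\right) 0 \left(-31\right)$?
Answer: $90566901$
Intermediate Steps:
$I = 0$ ($I = 0 \left(-31\right) = 0$)
$Q{\left(d,G \right)} = 4 + 14 G$ ($Q{\left(d,G \right)} = 4 - \left(- 15 G + G\right) = 4 - - 14 G = 4 + 14 G$)
$\left(24048 + 18135\right) \left(W{\left(99 \right)} + Q{\left(124,146 \right)}\right) + I = \left(24048 + 18135\right) \left(99 + \left(4 + 14 \cdot 146\right)\right) + 0 = 42183 \left(99 + \left(4 + 2044\right)\right) + 0 = 42183 \left(99 + 2048\right) + 0 = 42183 \cdot 2147 + 0 = 90566901 + 0 = 90566901$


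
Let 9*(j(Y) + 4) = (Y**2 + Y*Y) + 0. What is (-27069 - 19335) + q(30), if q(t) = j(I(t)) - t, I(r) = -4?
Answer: -417910/9 ≈ -46434.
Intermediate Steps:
j(Y) = -4 + 2*Y**2/9 (j(Y) = -4 + ((Y**2 + Y*Y) + 0)/9 = -4 + ((Y**2 + Y**2) + 0)/9 = -4 + (2*Y**2 + 0)/9 = -4 + (2*Y**2)/9 = -4 + 2*Y**2/9)
q(t) = -4/9 - t (q(t) = (-4 + (2/9)*(-4)**2) - t = (-4 + (2/9)*16) - t = (-4 + 32/9) - t = -4/9 - t)
(-27069 - 19335) + q(30) = (-27069 - 19335) + (-4/9 - 1*30) = -46404 + (-4/9 - 30) = -46404 - 274/9 = -417910/9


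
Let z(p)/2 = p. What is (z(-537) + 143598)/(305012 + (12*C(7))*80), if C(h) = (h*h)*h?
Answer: 35631/158573 ≈ 0.22470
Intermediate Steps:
C(h) = h³ (C(h) = h²*h = h³)
z(p) = 2*p
(z(-537) + 143598)/(305012 + (12*C(7))*80) = (2*(-537) + 143598)/(305012 + (12*7³)*80) = (-1074 + 143598)/(305012 + (12*343)*80) = 142524/(305012 + 4116*80) = 142524/(305012 + 329280) = 142524/634292 = 142524*(1/634292) = 35631/158573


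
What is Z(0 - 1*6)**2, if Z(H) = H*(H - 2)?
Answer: 2304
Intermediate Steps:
Z(H) = H*(-2 + H)
Z(0 - 1*6)**2 = ((0 - 1*6)*(-2 + (0 - 1*6)))**2 = ((0 - 6)*(-2 + (0 - 6)))**2 = (-6*(-2 - 6))**2 = (-6*(-8))**2 = 48**2 = 2304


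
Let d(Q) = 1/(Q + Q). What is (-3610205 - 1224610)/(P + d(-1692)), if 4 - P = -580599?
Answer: -16361013960/1964760551 ≈ -8.3272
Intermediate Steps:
P = 580603 (P = 4 - 1*(-580599) = 4 + 580599 = 580603)
d(Q) = 1/(2*Q)
(-3610205 - 1224610)/(P + d(-1692)) = (-3610205 - 1224610)/(580603 + (½)/(-1692)) = -4834815/(580603 + (½)*(-1/1692)) = -4834815/(580603 - 1/3384) = -4834815/1964760551/3384 = -4834815*3384/1964760551 = -16361013960/1964760551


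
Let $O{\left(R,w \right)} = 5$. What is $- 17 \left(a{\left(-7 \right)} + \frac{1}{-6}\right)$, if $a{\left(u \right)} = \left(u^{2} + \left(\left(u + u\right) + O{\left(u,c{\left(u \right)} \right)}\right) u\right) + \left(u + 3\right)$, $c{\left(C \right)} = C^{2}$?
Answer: $- \frac{10999}{6} \approx -1833.2$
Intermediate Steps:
$a{\left(u \right)} = 3 + u + u^{2} + u \left(5 + 2 u\right)$ ($a{\left(u \right)} = \left(u^{2} + \left(\left(u + u\right) + 5\right) u\right) + \left(u + 3\right) = \left(u^{2} + \left(2 u + 5\right) u\right) + \left(3 + u\right) = \left(u^{2} + \left(5 + 2 u\right) u\right) + \left(3 + u\right) = \left(u^{2} + u \left(5 + 2 u\right)\right) + \left(3 + u\right) = 3 + u + u^{2} + u \left(5 + 2 u\right)$)
$- 17 \left(a{\left(-7 \right)} + \frac{1}{-6}\right) = - 17 \left(\left(3 + 3 \left(-7\right)^{2} + 6 \left(-7\right)\right) + \frac{1}{-6}\right) = - 17 \left(\left(3 + 3 \cdot 49 - 42\right) - \frac{1}{6}\right) = - 17 \left(\left(3 + 147 - 42\right) - \frac{1}{6}\right) = - 17 \left(108 - \frac{1}{6}\right) = \left(-17\right) \frac{647}{6} = - \frac{10999}{6}$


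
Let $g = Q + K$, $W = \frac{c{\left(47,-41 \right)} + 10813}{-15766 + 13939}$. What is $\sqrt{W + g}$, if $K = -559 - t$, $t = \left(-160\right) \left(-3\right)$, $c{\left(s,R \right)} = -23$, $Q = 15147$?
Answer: $\frac{\sqrt{5230198778}}{609} \approx 118.75$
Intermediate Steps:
$t = 480$
$K = -1039$ ($K = -559 - 480 = -1039$)
$W = - \frac{10790}{1827}$ ($W = \frac{-23 + 10813}{-15766 + 13939} = \frac{10790}{-1827} = 10790 \left(- \frac{1}{1827}\right) = - \frac{10790}{1827} \approx -5.9059$)
$g = 14108$ ($g = 15147 - 1039 = 14108$)
$\sqrt{W + g} = \sqrt{- \frac{10790}{1827} + 14108} = \sqrt{\frac{25764526}{1827}} = \frac{\sqrt{5230198778}}{609}$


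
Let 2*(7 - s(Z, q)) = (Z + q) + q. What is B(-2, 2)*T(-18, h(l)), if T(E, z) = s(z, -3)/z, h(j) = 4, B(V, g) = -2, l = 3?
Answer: -4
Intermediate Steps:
s(Z, q) = 7 - q - Z/2 (s(Z, q) = 7 - ((Z + q) + q)/2 = 7 - (Z + 2*q)/2 = 7 + (-q - Z/2) = 7 - q - Z/2)
T(E, z) = (10 - z/2)/z (T(E, z) = (7 - 1*(-3) - z/2)/z = (7 + 3 - z/2)/z = (10 - z/2)/z)
B(-2, 2)*T(-18, h(l)) = -(20 - 1*4)/4 = -(20 - 4)/4 = -16/4 = -2*2 = -4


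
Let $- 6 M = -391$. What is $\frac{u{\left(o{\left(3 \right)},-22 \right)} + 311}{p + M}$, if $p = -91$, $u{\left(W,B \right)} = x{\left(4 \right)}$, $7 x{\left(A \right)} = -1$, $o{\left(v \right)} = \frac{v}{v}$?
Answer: $- \frac{13056}{1085} \approx -12.033$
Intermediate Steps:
$o{\left(v \right)} = 1$
$x{\left(A \right)} = - \frac{1}{7}$ ($x{\left(A \right)} = \frac{1}{7} \left(-1\right) = - \frac{1}{7}$)
$M = \frac{391}{6}$ ($M = \left(- \frac{1}{6}\right) \left(-391\right) = \frac{391}{6} \approx 65.167$)
$u{\left(W,B \right)} = - \frac{1}{7}$
$\frac{u{\left(o{\left(3 \right)},-22 \right)} + 311}{p + M} = \frac{- \frac{1}{7} + 311}{-91 + \frac{391}{6}} = \frac{2176}{7 \left(- \frac{155}{6}\right)} = \frac{2176}{7} \left(- \frac{6}{155}\right) = - \frac{13056}{1085}$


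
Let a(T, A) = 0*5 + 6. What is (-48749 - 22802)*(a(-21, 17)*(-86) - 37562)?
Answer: 2724518978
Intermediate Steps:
a(T, A) = 6 (a(T, A) = 0 + 6 = 6)
(-48749 - 22802)*(a(-21, 17)*(-86) - 37562) = (-48749 - 22802)*(6*(-86) - 37562) = -71551*(-516 - 37562) = -71551*(-38078) = 2724518978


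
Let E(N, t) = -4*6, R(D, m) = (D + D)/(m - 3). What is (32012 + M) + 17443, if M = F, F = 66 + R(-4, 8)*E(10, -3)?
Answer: 247797/5 ≈ 49559.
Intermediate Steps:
R(D, m) = 2*D/(-3 + m) (R(D, m) = (2*D)/(-3 + m) = 2*D/(-3 + m))
E(N, t) = -24
F = 522/5 (F = 66 + (2*(-4)/(-3 + 8))*(-24) = 66 + (2*(-4)/5)*(-24) = 66 + (2*(-4)*(1/5))*(-24) = 66 - 8/5*(-24) = 66 + 192/5 = 522/5 ≈ 104.40)
M = 522/5 ≈ 104.40
(32012 + M) + 17443 = (32012 + 522/5) + 17443 = 160582/5 + 17443 = 247797/5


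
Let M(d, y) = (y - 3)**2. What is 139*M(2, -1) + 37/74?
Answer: 4449/2 ≈ 2224.5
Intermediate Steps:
M(d, y) = (-3 + y)**2
139*M(2, -1) + 37/74 = 139*(-3 - 1)**2 + 37/74 = 139*(-4)**2 + 37*(1/74) = 139*16 + 1/2 = 2224 + 1/2 = 4449/2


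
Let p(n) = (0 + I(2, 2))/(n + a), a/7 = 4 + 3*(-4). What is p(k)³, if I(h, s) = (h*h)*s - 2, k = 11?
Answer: -8/3375 ≈ -0.0023704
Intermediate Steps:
a = -56 (a = 7*(4 + 3*(-4)) = 7*(4 - 12) = 7*(-8) = -56)
I(h, s) = -2 + s*h² (I(h, s) = h²*s - 2 = s*h² - 2 = -2 + s*h²)
p(n) = 6/(-56 + n) (p(n) = (0 + (-2 + 2*2²))/(n - 56) = (0 + (-2 + 2*4))/(-56 + n) = (0 + (-2 + 8))/(-56 + n) = (0 + 6)/(-56 + n) = 6/(-56 + n))
p(k)³ = (6/(-56 + 11))³ = (6/(-45))³ = (6*(-1/45))³ = (-2/15)³ = -8/3375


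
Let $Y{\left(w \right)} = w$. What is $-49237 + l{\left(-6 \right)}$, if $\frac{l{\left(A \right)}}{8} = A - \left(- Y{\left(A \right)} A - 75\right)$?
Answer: $-48397$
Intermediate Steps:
$l{\left(A \right)} = 600 + 8 A + 8 A^{2}$ ($l{\left(A \right)} = 8 \left(A - \left(- A A - 75\right)\right) = 8 \left(A - \left(- A^{2} - 75\right)\right) = 8 \left(A - \left(-75 - A^{2}\right)\right) = 8 \left(A + \left(75 + A^{2}\right)\right) = 8 \left(75 + A + A^{2}\right) = 600 + 8 A + 8 A^{2}$)
$-49237 + l{\left(-6 \right)} = -49237 + \left(600 + 8 \left(-6\right) + 8 \left(-6\right)^{2}\right) = -49237 + \left(600 - 48 + 8 \cdot 36\right) = -49237 + \left(600 - 48 + 288\right) = -49237 + 840 = -48397$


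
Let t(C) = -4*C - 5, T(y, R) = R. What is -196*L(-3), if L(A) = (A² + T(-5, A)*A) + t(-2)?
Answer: -4116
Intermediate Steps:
t(C) = -5 - 4*C
L(A) = 3 + 2*A² (L(A) = (A² + A*A) + (-5 - 4*(-2)) = (A² + A²) + (-5 + 8) = 2*A² + 3 = 3 + 2*A²)
-196*L(-3) = -196*(3 + 2*(-3)²) = -196*(3 + 2*9) = -196*(3 + 18) = -196*21 = -4116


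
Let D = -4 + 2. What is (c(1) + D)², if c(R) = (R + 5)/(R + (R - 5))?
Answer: 16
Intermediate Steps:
c(R) = (5 + R)/(-5 + 2*R) (c(R) = (5 + R)/(R + (-5 + R)) = (5 + R)/(-5 + 2*R))
D = -2
(c(1) + D)² = ((5 + 1)/(-5 + 2*1) - 2)² = (6/(-5 + 2) - 2)² = (6/(-3) - 2)² = (-⅓*6 - 2)² = (-2 - 2)² = (-4)² = 16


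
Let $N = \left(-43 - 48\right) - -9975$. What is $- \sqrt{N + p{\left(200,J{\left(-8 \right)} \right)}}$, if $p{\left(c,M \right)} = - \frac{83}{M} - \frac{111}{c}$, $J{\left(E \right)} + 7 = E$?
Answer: $- \frac{\sqrt{35600322}}{60} \approx -99.443$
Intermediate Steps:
$J{\left(E \right)} = -7 + E$
$p{\left(c,M \right)} = - \frac{111}{c} - \frac{83}{M}$
$N = 9884$ ($N = \left(-43 - 48\right) + 9975 = -91 + 9975 = 9884$)
$- \sqrt{N + p{\left(200,J{\left(-8 \right)} \right)}} = - \sqrt{9884 - \left(\frac{111}{200} + \frac{83}{-7 - 8}\right)} = - \sqrt{9884 - \left(\frac{111}{200} + \frac{83}{-15}\right)} = - \sqrt{9884 - - \frac{2987}{600}} = - \sqrt{9884 + \left(- \frac{111}{200} + \frac{83}{15}\right)} = - \sqrt{9884 + \frac{2987}{600}} = - \sqrt{\frac{5933387}{600}} = - \frac{\sqrt{35600322}}{60}$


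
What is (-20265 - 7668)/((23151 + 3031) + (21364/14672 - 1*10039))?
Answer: -14636892/8459695 ≈ -1.7302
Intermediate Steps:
(-20265 - 7668)/((23151 + 3031) + (21364/14672 - 1*10039)) = -27933/(26182 + (21364*(1/14672) - 10039)) = -27933/(26182 + (763/524 - 10039)) = -27933/(26182 - 5259673/524) = -27933/8459695/524 = -27933*524/8459695 = -14636892/8459695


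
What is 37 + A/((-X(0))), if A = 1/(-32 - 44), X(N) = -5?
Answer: 14059/380 ≈ 36.997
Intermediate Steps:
A = -1/76 (A = 1/(-76) = -1/76 ≈ -0.013158)
37 + A/((-X(0))) = 37 - 1/(76*((-1*(-5)))) = 37 - 1/76/5 = 37 - 1/76*1/5 = 37 - 1/380 = 14059/380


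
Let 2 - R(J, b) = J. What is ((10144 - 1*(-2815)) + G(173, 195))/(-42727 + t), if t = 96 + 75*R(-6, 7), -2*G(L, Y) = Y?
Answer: -25723/84062 ≈ -0.30600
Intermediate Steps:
G(L, Y) = -Y/2
R(J, b) = 2 - J
t = 696 (t = 96 + 75*(2 - 1*(-6)) = 96 + 75*(2 + 6) = 96 + 75*8 = 96 + 600 = 696)
((10144 - 1*(-2815)) + G(173, 195))/(-42727 + t) = ((10144 - 1*(-2815)) - ½*195)/(-42727 + 696) = ((10144 + 2815) - 195/2)/(-42031) = (12959 - 195/2)*(-1/42031) = (25723/2)*(-1/42031) = -25723/84062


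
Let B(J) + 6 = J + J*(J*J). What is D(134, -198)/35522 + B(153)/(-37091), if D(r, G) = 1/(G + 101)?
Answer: -12341310030107/127802010694 ≈ -96.566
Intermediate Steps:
D(r, G) = 1/(101 + G)
B(J) = -6 + J + J³ (B(J) = -6 + (J + J*(J*J)) = -6 + (J + J*J²) = -6 + (J + J³) = -6 + J + J³)
D(134, -198)/35522 + B(153)/(-37091) = 1/((101 - 198)*35522) + (-6 + 153 + 153³)/(-37091) = (1/35522)/(-97) + (-6 + 153 + 3581577)*(-1/37091) = -1/97*1/35522 + 3581724*(-1/37091) = -1/3445634 - 3581724/37091 = -12341310030107/127802010694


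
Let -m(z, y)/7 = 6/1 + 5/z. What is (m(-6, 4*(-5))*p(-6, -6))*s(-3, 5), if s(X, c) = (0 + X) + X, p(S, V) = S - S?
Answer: 0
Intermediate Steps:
m(z, y) = -42 - 35/z (m(z, y) = -7*(6/1 + 5/z) = -7*(6*1 + 5/z) = -7*(6 + 5/z) = -42 - 35/z)
p(S, V) = 0
s(X, c) = 2*X (s(X, c) = X + X = 2*X)
(m(-6, 4*(-5))*p(-6, -6))*s(-3, 5) = ((-42 - 35/(-6))*0)*(2*(-3)) = ((-42 - 35*(-1/6))*0)*(-6) = ((-42 + 35/6)*0)*(-6) = -217/6*0*(-6) = 0*(-6) = 0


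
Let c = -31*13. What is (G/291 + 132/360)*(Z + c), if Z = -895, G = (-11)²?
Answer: -492591/485 ≈ -1015.7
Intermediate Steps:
G = 121
c = -403
(G/291 + 132/360)*(Z + c) = (121/291 + 132/360)*(-895 - 403) = (121*(1/291) + 132*(1/360))*(-1298) = (121/291 + 11/30)*(-1298) = (759/970)*(-1298) = -492591/485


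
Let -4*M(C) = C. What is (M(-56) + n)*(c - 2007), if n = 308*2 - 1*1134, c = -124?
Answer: 1074024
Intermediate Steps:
M(C) = -C/4
n = -518 (n = 616 - 1134 = -518)
(M(-56) + n)*(c - 2007) = (-1/4*(-56) - 518)*(-124 - 2007) = (14 - 518)*(-2131) = -504*(-2131) = 1074024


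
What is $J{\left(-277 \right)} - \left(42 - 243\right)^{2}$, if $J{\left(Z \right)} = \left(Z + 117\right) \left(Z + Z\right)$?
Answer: $48239$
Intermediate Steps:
$J{\left(Z \right)} = 2 Z \left(117 + Z\right)$ ($J{\left(Z \right)} = \left(117 + Z\right) 2 Z = 2 Z \left(117 + Z\right)$)
$J{\left(-277 \right)} - \left(42 - 243\right)^{2} = 2 \left(-277\right) \left(117 - 277\right) - \left(42 - 243\right)^{2} = 2 \left(-277\right) \left(-160\right) - \left(-201\right)^{2} = 88640 - 40401 = 48239$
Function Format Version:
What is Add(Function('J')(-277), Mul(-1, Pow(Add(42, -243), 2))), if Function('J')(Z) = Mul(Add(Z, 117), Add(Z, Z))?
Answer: 48239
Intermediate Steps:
Function('J')(Z) = Mul(2, Z, Add(117, Z)) (Function('J')(Z) = Mul(Add(117, Z), Mul(2, Z)) = Mul(2, Z, Add(117, Z)))
Add(Function('J')(-277), Mul(-1, Pow(Add(42, -243), 2))) = Add(Mul(2, -277, Add(117, -277)), Mul(-1, Pow(Add(42, -243), 2))) = Add(Mul(2, -277, -160), Mul(-1, Pow(-201, 2))) = Add(88640, Mul(-1, 40401)) = Add(88640, -40401) = 48239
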